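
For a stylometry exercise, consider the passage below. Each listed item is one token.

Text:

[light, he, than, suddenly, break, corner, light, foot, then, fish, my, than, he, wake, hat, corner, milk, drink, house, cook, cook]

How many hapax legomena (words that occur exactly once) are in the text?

Frequencies: light:2, he:2, than:2, corner:2, cook:2, suddenly:1, break:1, foot:1, then:1, fish:1, my:1, wake:1, hat:1, milk:1, drink:1, house:1
Hapax (freq=1): break, drink, fish, foot, hat, house, milk, my, suddenly, then, wake

11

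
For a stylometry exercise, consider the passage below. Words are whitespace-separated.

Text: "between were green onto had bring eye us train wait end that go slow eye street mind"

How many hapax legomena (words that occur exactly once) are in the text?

Frequencies: eye:2, between:1, were:1, green:1, onto:1, had:1, bring:1, us:1, train:1, wait:1, end:1, that:1, go:1, slow:1, street:1, mind:1
Hapax (freq=1): between, bring, end, go, green, had, mind, onto, slow, street, that, train, us, wait, were

15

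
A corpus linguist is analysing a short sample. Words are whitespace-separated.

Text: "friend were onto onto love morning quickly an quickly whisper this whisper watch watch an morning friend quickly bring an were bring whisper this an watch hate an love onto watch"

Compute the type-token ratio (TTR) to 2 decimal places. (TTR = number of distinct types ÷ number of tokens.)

0.39

N = 31 tokens, V = 12 types.
TTR = V / N = 12 / 31 = 0.39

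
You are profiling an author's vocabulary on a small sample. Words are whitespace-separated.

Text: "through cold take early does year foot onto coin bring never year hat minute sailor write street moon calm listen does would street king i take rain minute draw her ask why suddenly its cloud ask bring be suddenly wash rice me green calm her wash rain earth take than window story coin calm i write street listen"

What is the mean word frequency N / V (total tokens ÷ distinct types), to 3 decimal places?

1.487

N = 58 tokens, V = 39 types.
Mean frequency = N / V = 58 / 39 = 1.487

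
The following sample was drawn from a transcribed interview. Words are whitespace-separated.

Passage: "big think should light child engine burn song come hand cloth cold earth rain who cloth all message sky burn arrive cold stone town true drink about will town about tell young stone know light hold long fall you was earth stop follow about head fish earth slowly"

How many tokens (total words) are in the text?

48

Tokens: big, think, should, light, child, engine, burn, song, come, hand, cloth, cold, earth, rain, who, cloth, all, message, sky, burn, arrive, cold, stone, town, true, drink, about, will, town, about, tell, young, stone, know, light, hold, long, fall, you, was, earth, stop, follow, about, head, fish, earth, slowly
N = 48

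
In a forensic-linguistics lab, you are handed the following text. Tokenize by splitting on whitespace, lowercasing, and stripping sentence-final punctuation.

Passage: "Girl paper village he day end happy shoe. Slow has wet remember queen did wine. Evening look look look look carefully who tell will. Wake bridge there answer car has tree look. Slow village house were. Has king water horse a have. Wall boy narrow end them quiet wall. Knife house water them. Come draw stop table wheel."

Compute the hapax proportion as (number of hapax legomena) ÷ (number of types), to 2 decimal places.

Frequencies: look:5, has:3, village:2, end:2, slow:2, house:2, water:2, wall:2, them:2, girl:1, paper:1, he:1, day:1, happy:1, shoe:1, wet:1, remember:1, queen:1, did:1, wine:1, … (25 more, each freq 1)
Hapax count = 36; type count = 45.
Ratio = 36 / 45 = 0.80

0.80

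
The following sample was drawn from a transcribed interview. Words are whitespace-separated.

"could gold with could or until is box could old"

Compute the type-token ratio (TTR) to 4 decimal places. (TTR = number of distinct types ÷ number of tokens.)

N = 10 tokens, V = 8 types.
TTR = V / N = 8 / 10 = 0.8000

0.8000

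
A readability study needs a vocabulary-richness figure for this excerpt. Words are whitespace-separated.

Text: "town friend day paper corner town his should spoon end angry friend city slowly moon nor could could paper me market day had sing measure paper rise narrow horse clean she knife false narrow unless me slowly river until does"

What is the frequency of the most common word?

Frequencies: paper:3, town:2, friend:2, day:2, slowly:2, could:2, me:2, narrow:2, corner:1, his:1, should:1, spoon:1, end:1, angry:1, city:1, moon:1, nor:1, market:1, had:1, sing:1, … (11 more, each freq 1)
Most common: 'paper' with frequency 3.

3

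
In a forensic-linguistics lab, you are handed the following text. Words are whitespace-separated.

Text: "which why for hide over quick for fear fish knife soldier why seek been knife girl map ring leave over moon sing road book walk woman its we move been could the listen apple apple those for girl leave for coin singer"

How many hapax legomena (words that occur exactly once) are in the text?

Frequencies: for:4, why:2, over:2, knife:2, been:2, girl:2, leave:2, apple:2, which:1, hide:1, quick:1, fear:1, fish:1, soldier:1, seek:1, map:1, ring:1, moon:1, sing:1, road:1, … (12 more, each freq 1)
Hapax (freq=1): book, coin, could, fear, fish, hide, its, listen, map, moon, move, quick, ring, road, seek, sing, singer, soldier, the, those, walk, we, which, woman

24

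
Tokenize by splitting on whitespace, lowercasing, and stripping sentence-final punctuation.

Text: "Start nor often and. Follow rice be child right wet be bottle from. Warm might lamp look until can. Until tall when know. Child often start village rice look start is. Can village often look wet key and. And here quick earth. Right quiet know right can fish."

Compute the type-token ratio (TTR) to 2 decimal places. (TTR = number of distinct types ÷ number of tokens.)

0.60

N = 48 tokens, V = 29 types.
TTR = V / N = 29 / 48 = 0.60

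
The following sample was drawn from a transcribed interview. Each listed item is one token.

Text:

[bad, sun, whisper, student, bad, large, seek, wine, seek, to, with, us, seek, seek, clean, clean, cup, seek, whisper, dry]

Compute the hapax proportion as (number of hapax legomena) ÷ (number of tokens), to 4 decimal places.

Frequencies: seek:5, bad:2, whisper:2, clean:2, sun:1, student:1, large:1, wine:1, to:1, with:1, us:1, cup:1, dry:1
Hapax count = 9; token count = 20.
Ratio = 9 / 20 = 0.4500

0.4500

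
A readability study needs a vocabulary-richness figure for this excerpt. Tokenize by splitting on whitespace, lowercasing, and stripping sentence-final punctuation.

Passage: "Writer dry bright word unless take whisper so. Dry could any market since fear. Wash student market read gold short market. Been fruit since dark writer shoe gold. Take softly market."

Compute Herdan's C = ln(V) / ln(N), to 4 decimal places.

0.9131

N = 31, V = 23.
ln(V) = 3.135494, ln(N) = 3.433987
C = 3.135494 / 3.433987 = 0.9131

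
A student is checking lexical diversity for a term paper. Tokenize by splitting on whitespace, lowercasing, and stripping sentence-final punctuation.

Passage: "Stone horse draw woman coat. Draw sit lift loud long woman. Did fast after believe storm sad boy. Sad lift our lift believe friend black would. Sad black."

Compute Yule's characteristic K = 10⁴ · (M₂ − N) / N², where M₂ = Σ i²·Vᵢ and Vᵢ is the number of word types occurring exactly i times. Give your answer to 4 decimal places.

255.1020

Frequencies: lift:3, sad:3, draw:2, woman:2, believe:2, black:2, stone:1, horse:1, coat:1, sit:1, loud:1, long:1, did:1, fast:1, after:1, storm:1, boy:1, our:1, friend:1, would:1
N = 28. Frequency spectrum: V_1=14, V_2=4, V_3=2
M₂ = 1²·14 + 2²·4 + 3²·2 = 48
K = 10000 × (48 − 28) / 28² = 255.1020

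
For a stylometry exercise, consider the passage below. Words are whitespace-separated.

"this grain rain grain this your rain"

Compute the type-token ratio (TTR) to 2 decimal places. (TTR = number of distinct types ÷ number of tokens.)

0.57

N = 7 tokens, V = 4 types.
TTR = V / N = 4 / 7 = 0.57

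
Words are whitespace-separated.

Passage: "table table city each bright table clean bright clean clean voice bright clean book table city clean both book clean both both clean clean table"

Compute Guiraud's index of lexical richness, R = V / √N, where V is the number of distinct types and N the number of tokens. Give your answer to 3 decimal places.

1.600

N = 25, V = 8.
√N = 5.000000
R = 8 / 5.000000 = 1.600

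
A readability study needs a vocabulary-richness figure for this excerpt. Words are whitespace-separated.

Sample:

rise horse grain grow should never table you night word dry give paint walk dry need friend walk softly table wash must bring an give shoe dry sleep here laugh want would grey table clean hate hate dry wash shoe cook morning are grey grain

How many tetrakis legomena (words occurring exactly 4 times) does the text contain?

Frequencies: dry:4, table:3, grain:2, give:2, walk:2, wash:2, shoe:2, grey:2, hate:2, rise:1, horse:1, grow:1, should:1, never:1, you:1, night:1, word:1, paint:1, need:1, friend:1, … (13 more, each freq 1)
Words with frequency 4: dry

1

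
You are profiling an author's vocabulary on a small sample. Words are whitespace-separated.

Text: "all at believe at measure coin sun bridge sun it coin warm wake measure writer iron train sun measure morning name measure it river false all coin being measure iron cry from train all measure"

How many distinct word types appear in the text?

Distinct types: {all, at, being, believe, bridge, coin, cry, false, from, iron, it, measure, morning, name, river, sun, train, wake, warm, writer}
V = 20

20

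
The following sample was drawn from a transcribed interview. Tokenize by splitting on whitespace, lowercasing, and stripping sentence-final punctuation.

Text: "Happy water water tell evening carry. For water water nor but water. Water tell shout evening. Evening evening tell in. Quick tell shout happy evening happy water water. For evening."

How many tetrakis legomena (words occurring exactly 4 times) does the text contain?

1

Frequencies: water:8, evening:6, tell:4, happy:3, for:2, shout:2, carry:1, nor:1, but:1, in:1, quick:1
Words with frequency 4: tell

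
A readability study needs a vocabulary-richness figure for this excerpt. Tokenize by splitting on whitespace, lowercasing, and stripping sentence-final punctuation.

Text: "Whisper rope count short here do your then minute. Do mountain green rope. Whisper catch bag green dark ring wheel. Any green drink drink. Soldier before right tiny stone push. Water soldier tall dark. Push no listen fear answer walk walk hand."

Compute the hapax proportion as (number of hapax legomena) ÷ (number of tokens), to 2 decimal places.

Frequencies: green:3, whisper:2, rope:2, do:2, dark:2, drink:2, soldier:2, push:2, walk:2, count:1, short:1, here:1, your:1, then:1, minute:1, mountain:1, catch:1, bag:1, ring:1, wheel:1, … (12 more, each freq 1)
Hapax count = 23; token count = 42.
Ratio = 23 / 42 = 0.55

0.55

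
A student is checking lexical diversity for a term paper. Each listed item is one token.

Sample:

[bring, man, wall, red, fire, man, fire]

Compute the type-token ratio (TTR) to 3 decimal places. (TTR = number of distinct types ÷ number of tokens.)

N = 7 tokens, V = 5 types.
TTR = V / N = 5 / 7 = 0.714

0.714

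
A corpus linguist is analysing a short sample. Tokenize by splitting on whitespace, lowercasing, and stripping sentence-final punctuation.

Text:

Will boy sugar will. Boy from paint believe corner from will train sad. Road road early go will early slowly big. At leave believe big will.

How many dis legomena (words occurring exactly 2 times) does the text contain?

Frequencies: will:5, boy:2, from:2, believe:2, road:2, early:2, big:2, sugar:1, paint:1, corner:1, train:1, sad:1, go:1, slowly:1, at:1, leave:1
Words with frequency 2: believe, big, boy, early, from, road

6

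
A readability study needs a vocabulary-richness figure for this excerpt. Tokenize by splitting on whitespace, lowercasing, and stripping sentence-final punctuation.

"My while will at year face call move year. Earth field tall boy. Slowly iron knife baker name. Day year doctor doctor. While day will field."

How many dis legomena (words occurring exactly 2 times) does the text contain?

Frequencies: year:3, while:2, will:2, field:2, day:2, doctor:2, my:1, at:1, face:1, call:1, move:1, earth:1, tall:1, boy:1, slowly:1, iron:1, knife:1, baker:1, name:1
Words with frequency 2: day, doctor, field, while, will

5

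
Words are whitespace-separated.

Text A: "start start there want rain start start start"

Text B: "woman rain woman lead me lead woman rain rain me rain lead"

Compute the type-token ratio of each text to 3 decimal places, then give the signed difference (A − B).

TTR(A) = 4/8 = 0.500
TTR(B) = 4/12 = 0.333
Difference = 0.500 − 0.333 = 0.167

0.167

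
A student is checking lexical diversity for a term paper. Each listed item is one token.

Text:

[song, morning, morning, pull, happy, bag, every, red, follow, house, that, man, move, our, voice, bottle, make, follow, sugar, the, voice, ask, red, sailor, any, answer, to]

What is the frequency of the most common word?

2

Frequencies: morning:2, red:2, follow:2, voice:2, song:1, pull:1, happy:1, bag:1, every:1, house:1, that:1, man:1, move:1, our:1, bottle:1, make:1, sugar:1, the:1, ask:1, sailor:1, … (3 more, each freq 1)
Most common: 'morning' with frequency 2.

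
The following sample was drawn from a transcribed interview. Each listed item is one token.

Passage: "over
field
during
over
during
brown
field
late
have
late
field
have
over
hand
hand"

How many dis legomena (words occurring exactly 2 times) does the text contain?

4

Frequencies: over:3, field:3, during:2, late:2, have:2, hand:2, brown:1
Words with frequency 2: during, hand, have, late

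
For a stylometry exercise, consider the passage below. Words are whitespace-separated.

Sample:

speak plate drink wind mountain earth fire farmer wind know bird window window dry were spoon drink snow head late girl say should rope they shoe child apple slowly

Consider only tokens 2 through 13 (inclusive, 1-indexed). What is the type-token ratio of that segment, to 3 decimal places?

0.833

Segment tokens 2–13: plate, drink, wind, mountain, earth, fire, farmer, wind, know, bird, window, window
Segment N = 12, segment V = 10.
TTR = 10 / 12 = 0.833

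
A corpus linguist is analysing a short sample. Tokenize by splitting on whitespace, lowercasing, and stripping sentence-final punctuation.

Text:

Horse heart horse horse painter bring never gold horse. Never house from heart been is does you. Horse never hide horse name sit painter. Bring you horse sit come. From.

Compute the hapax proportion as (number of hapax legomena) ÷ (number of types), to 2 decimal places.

0.50

Frequencies: horse:7, never:3, heart:2, painter:2, bring:2, from:2, you:2, sit:2, gold:1, house:1, been:1, is:1, does:1, hide:1, name:1, come:1
Hapax count = 8; type count = 16.
Ratio = 8 / 16 = 0.50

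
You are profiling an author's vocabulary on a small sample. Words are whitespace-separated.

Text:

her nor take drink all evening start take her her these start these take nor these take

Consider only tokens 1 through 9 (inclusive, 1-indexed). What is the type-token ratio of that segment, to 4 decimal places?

Segment tokens 1–9: her, nor, take, drink, all, evening, start, take, her
Segment N = 9, segment V = 7.
TTR = 7 / 9 = 0.7778

0.7778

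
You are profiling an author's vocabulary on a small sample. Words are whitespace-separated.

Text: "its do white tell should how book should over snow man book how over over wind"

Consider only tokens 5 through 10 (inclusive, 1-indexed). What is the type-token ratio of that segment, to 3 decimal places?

Segment tokens 5–10: should, how, book, should, over, snow
Segment N = 6, segment V = 5.
TTR = 5 / 6 = 0.833

0.833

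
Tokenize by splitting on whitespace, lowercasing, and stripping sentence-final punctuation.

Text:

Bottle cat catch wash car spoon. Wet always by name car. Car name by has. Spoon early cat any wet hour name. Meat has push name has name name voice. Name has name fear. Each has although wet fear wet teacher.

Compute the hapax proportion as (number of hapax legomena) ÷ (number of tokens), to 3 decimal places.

0.317

Frequencies: name:8, has:5, wet:4, car:3, cat:2, spoon:2, by:2, fear:2, bottle:1, catch:1, wash:1, always:1, early:1, any:1, hour:1, meat:1, push:1, voice:1, each:1, although:1, … (1 more, each freq 1)
Hapax count = 13; token count = 41.
Ratio = 13 / 41 = 0.317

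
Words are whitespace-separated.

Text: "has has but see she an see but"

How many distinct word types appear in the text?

5

Distinct types: {an, but, has, see, she}
V = 5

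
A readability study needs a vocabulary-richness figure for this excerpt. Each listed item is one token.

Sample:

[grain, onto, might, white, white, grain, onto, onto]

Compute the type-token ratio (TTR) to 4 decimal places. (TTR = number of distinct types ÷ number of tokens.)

N = 8 tokens, V = 4 types.
TTR = V / N = 4 / 8 = 0.5000

0.5000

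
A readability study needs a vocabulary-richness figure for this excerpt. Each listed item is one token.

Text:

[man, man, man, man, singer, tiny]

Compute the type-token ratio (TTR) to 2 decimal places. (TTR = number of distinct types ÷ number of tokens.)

N = 6 tokens, V = 3 types.
TTR = V / N = 3 / 6 = 0.50

0.50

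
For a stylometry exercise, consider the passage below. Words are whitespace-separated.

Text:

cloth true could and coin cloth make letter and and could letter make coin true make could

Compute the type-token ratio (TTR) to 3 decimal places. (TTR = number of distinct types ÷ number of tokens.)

0.412

N = 17 tokens, V = 7 types.
TTR = V / N = 7 / 17 = 0.412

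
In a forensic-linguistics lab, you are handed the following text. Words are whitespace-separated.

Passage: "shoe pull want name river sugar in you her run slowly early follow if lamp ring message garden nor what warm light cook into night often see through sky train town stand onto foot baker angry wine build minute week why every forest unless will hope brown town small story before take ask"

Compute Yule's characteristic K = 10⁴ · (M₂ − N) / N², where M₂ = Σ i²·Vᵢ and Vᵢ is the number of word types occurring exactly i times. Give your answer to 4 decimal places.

Frequencies: town:2, shoe:1, pull:1, want:1, name:1, river:1, sugar:1, in:1, you:1, her:1, run:1, slowly:1, early:1, follow:1, if:1, lamp:1, ring:1, message:1, garden:1, nor:1, … (32 more, each freq 1)
N = 53. Frequency spectrum: V_1=51, V_2=1
M₂ = 1²·51 + 2²·1 = 55
K = 10000 × (55 − 53) / 53² = 7.1200

7.1200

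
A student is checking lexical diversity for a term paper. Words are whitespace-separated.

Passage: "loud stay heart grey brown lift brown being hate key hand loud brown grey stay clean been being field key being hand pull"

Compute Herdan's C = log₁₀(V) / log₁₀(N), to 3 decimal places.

0.842

N = 23, V = 14.
log₁₀(V) = 1.146128, log₁₀(N) = 1.361728
C = 1.146128 / 1.361728 = 0.842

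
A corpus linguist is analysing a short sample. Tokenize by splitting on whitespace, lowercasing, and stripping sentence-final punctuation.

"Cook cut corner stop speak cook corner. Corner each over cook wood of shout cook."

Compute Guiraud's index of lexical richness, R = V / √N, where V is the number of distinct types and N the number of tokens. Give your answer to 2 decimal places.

N = 15, V = 10.
√N = 3.872983
R = 10 / 3.872983 = 2.58

2.58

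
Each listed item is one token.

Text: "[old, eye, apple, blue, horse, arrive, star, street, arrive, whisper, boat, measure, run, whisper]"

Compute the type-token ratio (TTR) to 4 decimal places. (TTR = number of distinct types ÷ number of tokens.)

N = 14 tokens, V = 12 types.
TTR = V / N = 12 / 14 = 0.8571

0.8571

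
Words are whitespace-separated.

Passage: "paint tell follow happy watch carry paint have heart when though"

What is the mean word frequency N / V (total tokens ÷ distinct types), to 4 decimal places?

N = 11 tokens, V = 10 types.
Mean frequency = N / V = 11 / 10 = 1.1000

1.1000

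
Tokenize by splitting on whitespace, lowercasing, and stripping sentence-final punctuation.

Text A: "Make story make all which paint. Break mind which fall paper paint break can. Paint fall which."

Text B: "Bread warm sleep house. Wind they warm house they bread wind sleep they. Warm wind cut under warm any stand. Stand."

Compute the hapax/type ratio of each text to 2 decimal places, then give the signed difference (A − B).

A: hapax=5, V=10, ratio=0.50
B: hapax=3, V=10, ratio=0.30
Difference = 0.50 − 0.30 = 0.20

0.20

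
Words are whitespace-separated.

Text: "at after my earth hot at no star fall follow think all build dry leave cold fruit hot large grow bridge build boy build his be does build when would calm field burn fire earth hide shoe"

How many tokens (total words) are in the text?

Tokens: at, after, my, earth, hot, at, no, star, fall, follow, think, all, build, dry, leave, cold, fruit, hot, large, grow, bridge, build, boy, build, his, be, does, build, when, would, calm, field, burn, fire, earth, hide, shoe
N = 37

37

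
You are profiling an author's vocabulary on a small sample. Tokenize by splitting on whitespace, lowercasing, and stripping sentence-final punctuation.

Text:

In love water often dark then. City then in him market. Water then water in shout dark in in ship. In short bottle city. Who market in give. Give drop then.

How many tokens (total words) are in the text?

Tokens: in, love, water, often, dark, then, city, then, in, him, market, water, then, water, in, shout, dark, in, in, ship, in, short, bottle, city, who, market, in, give, give, drop, then
N = 31

31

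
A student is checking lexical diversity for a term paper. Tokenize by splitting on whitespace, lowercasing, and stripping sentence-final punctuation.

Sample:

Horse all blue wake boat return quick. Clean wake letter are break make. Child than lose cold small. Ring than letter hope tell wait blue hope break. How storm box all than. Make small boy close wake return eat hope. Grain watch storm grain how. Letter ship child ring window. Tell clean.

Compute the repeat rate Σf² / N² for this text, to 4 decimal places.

Frequencies: wake:3, letter:3, than:3, hope:3, all:2, blue:2, return:2, clean:2, break:2, make:2, child:2, small:2, ring:2, tell:2, how:2, storm:2, grain:2, horse:1, boat:1, quick:1, … (11 more, each freq 1)
Σf² = 102; N² = 2704
Repeat rate = 102 / 2704 = 0.0377

0.0377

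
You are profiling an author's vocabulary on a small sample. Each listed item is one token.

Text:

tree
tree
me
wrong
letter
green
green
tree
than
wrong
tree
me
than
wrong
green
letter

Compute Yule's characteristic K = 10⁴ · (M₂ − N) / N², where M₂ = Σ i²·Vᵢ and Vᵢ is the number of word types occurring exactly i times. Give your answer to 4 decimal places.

1171.8750

Frequencies: tree:4, wrong:3, green:3, me:2, letter:2, than:2
N = 16. Frequency spectrum: V_2=3, V_3=2, V_4=1
M₂ = 2²·3 + 3²·2 + 4²·1 = 46
K = 10000 × (46 − 16) / 16² = 1171.8750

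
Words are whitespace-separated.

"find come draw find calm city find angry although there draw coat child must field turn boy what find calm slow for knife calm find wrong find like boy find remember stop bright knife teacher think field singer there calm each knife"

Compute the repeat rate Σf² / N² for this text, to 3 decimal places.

0.062

Frequencies: find:7, calm:4, knife:3, draw:2, there:2, field:2, boy:2, come:1, city:1, angry:1, although:1, coat:1, child:1, must:1, turn:1, what:1, slow:1, for:1, wrong:1, like:1, … (7 more, each freq 1)
Σf² = 110; N² = 1764
Repeat rate = 110 / 1764 = 0.062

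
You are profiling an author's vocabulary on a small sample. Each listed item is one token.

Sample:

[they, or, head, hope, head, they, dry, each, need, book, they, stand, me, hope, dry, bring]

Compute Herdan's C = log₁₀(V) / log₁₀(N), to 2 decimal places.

N = 16, V = 11.
log₁₀(V) = 1.041393, log₁₀(N) = 1.204120
C = 1.041393 / 1.204120 = 0.86

0.86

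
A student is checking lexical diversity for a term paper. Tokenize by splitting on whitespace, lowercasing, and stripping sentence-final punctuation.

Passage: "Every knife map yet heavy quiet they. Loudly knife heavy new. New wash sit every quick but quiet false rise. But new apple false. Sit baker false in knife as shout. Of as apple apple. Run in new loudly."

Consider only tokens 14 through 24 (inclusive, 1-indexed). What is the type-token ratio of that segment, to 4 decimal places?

0.8182

Segment tokens 14–24: sit, every, quick, but, quiet, false, rise, but, new, apple, false
Segment N = 11, segment V = 9.
TTR = 9 / 11 = 0.8182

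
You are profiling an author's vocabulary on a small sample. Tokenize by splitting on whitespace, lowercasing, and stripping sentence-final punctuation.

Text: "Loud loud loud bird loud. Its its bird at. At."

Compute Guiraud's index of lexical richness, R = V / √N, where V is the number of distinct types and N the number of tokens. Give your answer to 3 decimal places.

1.265

N = 10, V = 4.
√N = 3.162278
R = 4 / 3.162278 = 1.265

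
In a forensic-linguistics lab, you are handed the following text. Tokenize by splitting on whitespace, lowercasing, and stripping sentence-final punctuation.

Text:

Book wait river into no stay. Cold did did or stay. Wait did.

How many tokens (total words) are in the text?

Tokens: book, wait, river, into, no, stay, cold, did, did, or, stay, wait, did
N = 13

13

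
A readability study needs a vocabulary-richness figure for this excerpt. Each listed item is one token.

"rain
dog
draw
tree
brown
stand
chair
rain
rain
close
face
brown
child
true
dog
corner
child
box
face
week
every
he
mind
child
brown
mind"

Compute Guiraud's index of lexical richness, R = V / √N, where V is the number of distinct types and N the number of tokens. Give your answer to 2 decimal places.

3.33

N = 26, V = 17.
√N = 5.099020
R = 17 / 5.099020 = 3.33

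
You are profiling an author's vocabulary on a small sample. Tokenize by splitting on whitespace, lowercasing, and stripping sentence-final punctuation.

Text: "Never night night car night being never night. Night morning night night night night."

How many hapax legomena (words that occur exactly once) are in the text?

Frequencies: night:9, never:2, car:1, being:1, morning:1
Hapax (freq=1): being, car, morning

3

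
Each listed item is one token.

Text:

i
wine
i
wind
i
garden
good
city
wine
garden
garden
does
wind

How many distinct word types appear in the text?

Distinct types: {city, does, garden, good, i, wind, wine}
V = 7

7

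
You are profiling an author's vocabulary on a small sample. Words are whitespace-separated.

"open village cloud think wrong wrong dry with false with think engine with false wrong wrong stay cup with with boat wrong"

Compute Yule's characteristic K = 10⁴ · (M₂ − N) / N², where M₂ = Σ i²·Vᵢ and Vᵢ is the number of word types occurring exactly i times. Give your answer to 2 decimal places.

909.09

Frequencies: wrong:5, with:5, think:2, false:2, open:1, village:1, cloud:1, dry:1, engine:1, stay:1, cup:1, boat:1
N = 22. Frequency spectrum: V_1=8, V_2=2, V_5=2
M₂ = 1²·8 + 2²·2 + 5²·2 = 66
K = 10000 × (66 − 22) / 22² = 909.09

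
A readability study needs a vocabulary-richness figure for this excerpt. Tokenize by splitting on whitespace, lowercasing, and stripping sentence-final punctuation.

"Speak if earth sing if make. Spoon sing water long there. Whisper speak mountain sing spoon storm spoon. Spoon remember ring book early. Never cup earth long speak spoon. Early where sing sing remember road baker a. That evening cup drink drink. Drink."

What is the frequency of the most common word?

Frequencies: sing:5, spoon:5, speak:3, drink:3, if:2, earth:2, long:2, remember:2, early:2, cup:2, make:1, water:1, there:1, whisper:1, mountain:1, storm:1, ring:1, book:1, never:1, where:1, … (5 more, each freq 1)
Most common: 'sing' with frequency 5.

5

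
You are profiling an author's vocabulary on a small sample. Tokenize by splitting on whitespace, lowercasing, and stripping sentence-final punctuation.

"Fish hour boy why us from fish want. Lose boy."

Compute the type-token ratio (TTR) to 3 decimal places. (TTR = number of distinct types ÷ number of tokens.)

N = 10 tokens, V = 8 types.
TTR = V / N = 8 / 10 = 0.800

0.800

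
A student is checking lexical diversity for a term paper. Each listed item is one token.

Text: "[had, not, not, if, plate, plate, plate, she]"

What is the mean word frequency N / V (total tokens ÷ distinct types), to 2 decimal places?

1.60

N = 8 tokens, V = 5 types.
Mean frequency = N / V = 8 / 5 = 1.60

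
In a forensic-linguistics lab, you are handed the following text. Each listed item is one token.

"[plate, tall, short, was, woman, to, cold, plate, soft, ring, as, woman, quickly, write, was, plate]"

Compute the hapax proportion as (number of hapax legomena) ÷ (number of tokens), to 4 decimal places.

Frequencies: plate:3, was:2, woman:2, tall:1, short:1, to:1, cold:1, soft:1, ring:1, as:1, quickly:1, write:1
Hapax count = 9; token count = 16.
Ratio = 9 / 16 = 0.5625

0.5625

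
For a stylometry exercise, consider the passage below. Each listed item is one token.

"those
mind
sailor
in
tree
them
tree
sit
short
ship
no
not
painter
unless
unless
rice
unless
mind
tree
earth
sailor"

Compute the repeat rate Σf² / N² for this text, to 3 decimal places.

0.084

Frequencies: tree:3, unless:3, mind:2, sailor:2, those:1, in:1, them:1, sit:1, short:1, ship:1, no:1, not:1, painter:1, rice:1, earth:1
Σf² = 37; N² = 441
Repeat rate = 37 / 441 = 0.084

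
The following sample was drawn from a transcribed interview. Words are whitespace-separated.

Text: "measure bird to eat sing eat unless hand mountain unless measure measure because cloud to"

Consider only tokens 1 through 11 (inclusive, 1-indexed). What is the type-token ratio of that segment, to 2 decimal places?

0.73

Segment tokens 1–11: measure, bird, to, eat, sing, eat, unless, hand, mountain, unless, measure
Segment N = 11, segment V = 8.
TTR = 8 / 11 = 0.73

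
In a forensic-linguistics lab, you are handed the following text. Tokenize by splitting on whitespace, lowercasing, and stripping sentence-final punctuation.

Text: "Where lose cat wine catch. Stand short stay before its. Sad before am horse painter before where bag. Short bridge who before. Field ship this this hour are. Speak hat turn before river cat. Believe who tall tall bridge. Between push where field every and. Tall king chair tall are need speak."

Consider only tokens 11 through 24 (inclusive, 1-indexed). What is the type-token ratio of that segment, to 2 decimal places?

0.86

Segment tokens 11–24: sad, before, am, horse, painter, before, where, bag, short, bridge, who, before, field, ship
Segment N = 14, segment V = 12.
TTR = 12 / 14 = 0.86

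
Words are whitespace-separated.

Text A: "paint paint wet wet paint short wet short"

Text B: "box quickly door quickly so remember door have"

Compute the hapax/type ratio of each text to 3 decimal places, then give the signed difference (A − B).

-0.667

A: hapax=0, V=3, ratio=0.000
B: hapax=4, V=6, ratio=0.667
Difference = 0.000 − 0.667 = -0.667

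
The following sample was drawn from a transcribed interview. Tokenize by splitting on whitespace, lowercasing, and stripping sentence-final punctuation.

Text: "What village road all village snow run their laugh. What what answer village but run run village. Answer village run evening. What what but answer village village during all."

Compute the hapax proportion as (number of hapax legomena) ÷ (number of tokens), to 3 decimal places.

Frequencies: village:7, what:5, run:4, answer:3, all:2, but:2, road:1, snow:1, their:1, laugh:1, evening:1, during:1
Hapax count = 6; token count = 29.
Ratio = 6 / 29 = 0.207

0.207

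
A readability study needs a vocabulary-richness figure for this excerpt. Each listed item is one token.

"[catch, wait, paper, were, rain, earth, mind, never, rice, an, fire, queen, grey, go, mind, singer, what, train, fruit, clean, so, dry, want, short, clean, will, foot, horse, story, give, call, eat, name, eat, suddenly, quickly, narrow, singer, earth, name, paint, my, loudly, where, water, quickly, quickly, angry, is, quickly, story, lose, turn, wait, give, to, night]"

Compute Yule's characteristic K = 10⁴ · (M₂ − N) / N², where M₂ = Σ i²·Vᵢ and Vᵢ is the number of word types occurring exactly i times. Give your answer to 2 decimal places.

92.34

Frequencies: quickly:4, wait:2, earth:2, mind:2, singer:2, clean:2, story:2, give:2, eat:2, name:2, catch:1, paper:1, were:1, rain:1, never:1, rice:1, an:1, fire:1, queen:1, grey:1, … (25 more, each freq 1)
N = 57. Frequency spectrum: V_1=35, V_2=9, V_4=1
M₂ = 1²·35 + 2²·9 + 4²·1 = 87
K = 10000 × (87 − 57) / 57² = 92.34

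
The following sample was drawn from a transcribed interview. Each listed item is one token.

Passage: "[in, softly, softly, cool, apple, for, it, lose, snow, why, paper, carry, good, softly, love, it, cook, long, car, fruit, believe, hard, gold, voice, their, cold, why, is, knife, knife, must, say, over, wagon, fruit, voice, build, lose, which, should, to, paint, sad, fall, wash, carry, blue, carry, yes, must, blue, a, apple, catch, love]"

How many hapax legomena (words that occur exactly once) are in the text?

Frequencies: softly:3, carry:3, apple:2, it:2, lose:2, why:2, love:2, fruit:2, voice:2, knife:2, must:2, blue:2, in:1, cool:1, for:1, snow:1, paper:1, good:1, cook:1, long:1, … (21 more, each freq 1)
Hapax (freq=1): a, believe, build, car, catch, cold, cook, cool, fall, for, gold, good, hard, in, is, long, over, paint, paper, sad, say, should, snow, their, to, wagon, wash, which, yes

29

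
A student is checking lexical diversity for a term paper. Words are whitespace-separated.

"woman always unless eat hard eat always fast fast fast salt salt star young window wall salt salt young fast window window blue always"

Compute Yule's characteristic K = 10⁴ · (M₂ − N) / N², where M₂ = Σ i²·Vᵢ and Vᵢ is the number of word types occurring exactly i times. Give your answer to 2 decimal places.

Frequencies: fast:4, salt:4, always:3, window:3, eat:2, young:2, woman:1, unless:1, hard:1, star:1, wall:1, blue:1
N = 24. Frequency spectrum: V_1=6, V_2=2, V_3=2, V_4=2
M₂ = 1²·6 + 2²·2 + 3²·2 + 4²·2 = 64
K = 10000 × (64 − 24) / 24² = 694.44

694.44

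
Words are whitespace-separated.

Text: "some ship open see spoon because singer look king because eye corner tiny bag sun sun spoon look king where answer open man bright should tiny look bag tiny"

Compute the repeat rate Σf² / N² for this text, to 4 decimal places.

Frequencies: look:3, tiny:3, open:2, spoon:2, because:2, king:2, bag:2, sun:2, some:1, ship:1, see:1, singer:1, eye:1, corner:1, where:1, answer:1, man:1, bright:1, should:1
Σf² = 53; N² = 841
Repeat rate = 53 / 841 = 0.0630

0.0630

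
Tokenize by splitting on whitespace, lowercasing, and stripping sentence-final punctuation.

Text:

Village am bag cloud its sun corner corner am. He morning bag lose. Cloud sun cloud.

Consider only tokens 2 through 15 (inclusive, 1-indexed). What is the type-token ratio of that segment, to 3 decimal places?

Segment tokens 2–15: am, bag, cloud, its, sun, corner, corner, am, he, morning, bag, lose, cloud, sun
Segment N = 14, segment V = 9.
TTR = 9 / 14 = 0.643

0.643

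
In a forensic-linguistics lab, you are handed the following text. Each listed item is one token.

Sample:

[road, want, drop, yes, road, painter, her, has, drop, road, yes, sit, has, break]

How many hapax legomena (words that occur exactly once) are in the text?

5

Frequencies: road:3, drop:2, yes:2, has:2, want:1, painter:1, her:1, sit:1, break:1
Hapax (freq=1): break, her, painter, sit, want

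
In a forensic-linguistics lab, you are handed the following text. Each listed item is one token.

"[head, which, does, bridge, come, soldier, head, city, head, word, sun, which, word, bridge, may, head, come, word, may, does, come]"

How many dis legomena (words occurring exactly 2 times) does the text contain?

4

Frequencies: head:4, come:3, word:3, which:2, does:2, bridge:2, may:2, soldier:1, city:1, sun:1
Words with frequency 2: bridge, does, may, which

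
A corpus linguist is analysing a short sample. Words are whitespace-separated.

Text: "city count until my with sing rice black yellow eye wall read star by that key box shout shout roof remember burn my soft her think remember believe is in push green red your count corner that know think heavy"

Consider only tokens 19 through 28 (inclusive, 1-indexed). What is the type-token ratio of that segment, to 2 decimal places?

Segment tokens 19–28: shout, roof, remember, burn, my, soft, her, think, remember, believe
Segment N = 10, segment V = 9.
TTR = 9 / 10 = 0.90

0.90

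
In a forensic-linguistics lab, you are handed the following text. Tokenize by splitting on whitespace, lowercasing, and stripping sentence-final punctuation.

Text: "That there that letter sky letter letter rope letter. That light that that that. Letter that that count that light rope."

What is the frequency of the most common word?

9

Frequencies: that:9, letter:5, rope:2, light:2, there:1, sky:1, count:1
Most common: 'that' with frequency 9.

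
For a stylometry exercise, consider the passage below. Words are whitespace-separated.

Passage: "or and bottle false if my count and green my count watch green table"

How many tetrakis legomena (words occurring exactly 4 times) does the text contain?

0

Frequencies: and:2, my:2, count:2, green:2, or:1, bottle:1, false:1, if:1, watch:1, table:1
Words with frequency 4: (none)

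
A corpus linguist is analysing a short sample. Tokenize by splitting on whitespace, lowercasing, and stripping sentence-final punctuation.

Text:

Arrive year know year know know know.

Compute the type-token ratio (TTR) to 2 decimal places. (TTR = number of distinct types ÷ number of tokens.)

N = 7 tokens, V = 3 types.
TTR = V / N = 3 / 7 = 0.43

0.43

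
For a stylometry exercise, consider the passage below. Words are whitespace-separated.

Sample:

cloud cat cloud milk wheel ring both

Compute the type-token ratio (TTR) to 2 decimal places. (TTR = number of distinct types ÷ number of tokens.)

N = 7 tokens, V = 6 types.
TTR = V / N = 6 / 7 = 0.86

0.86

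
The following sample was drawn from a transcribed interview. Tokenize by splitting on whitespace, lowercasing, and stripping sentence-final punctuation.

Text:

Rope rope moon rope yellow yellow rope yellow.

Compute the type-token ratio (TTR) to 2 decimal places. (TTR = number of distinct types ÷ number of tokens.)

N = 8 tokens, V = 3 types.
TTR = V / N = 3 / 8 = 0.38

0.38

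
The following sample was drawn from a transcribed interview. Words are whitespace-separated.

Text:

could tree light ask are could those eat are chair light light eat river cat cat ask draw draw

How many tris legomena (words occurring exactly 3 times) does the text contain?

1

Frequencies: light:3, could:2, ask:2, are:2, eat:2, cat:2, draw:2, tree:1, those:1, chair:1, river:1
Words with frequency 3: light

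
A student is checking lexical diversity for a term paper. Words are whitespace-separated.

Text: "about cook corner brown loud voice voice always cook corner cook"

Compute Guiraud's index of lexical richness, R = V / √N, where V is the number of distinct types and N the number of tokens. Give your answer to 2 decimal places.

N = 11, V = 7.
√N = 3.316625
R = 7 / 3.316625 = 2.11

2.11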